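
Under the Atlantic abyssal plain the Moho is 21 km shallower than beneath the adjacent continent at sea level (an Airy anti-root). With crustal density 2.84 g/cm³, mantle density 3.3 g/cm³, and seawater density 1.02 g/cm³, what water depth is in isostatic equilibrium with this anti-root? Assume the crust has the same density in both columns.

5.31 km

Replacing a thickness d of crust by seawater at the top must be balanced by replacing crust with mantle at the base: d (ρ_c − ρ_w) = a (ρ_m − ρ_c).
d = a (ρ_m − ρ_c)/(ρ_c − ρ_w) = 21 km × 0.46/1.82 = 5.31 km.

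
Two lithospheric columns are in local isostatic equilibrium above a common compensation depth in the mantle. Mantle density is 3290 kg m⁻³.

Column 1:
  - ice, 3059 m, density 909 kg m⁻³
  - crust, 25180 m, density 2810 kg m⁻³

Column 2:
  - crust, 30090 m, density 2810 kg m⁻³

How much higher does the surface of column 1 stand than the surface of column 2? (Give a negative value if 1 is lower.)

1500 m

For any compensation level in the mantle, the mantle terms cancel and isostasy reduces to e = (Σt_1 − Σt_2) − (Σ(ρt)_1 − Σ(ρt)_2) / ρ_m.
Σt_1 = 28239 m; Σt_2 = 30090 m; Σ(ρt)_1 = 73536431; Σ(ρt)_2 = 84552900 (in m·kg m⁻³).
e = (28239 − 30090) − (73536431 − 84552900) / 3290 = 1500 m.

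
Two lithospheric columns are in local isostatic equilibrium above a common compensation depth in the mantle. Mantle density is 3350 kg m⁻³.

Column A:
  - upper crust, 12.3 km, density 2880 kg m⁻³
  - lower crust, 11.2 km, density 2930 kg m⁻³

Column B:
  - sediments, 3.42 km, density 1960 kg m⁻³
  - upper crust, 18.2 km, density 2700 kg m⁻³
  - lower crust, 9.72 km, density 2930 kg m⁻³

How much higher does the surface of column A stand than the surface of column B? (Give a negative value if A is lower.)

For any compensation level in the mantle, the mantle terms cancel and isostasy reduces to e = (Σt_A − Σt_B) − (Σ(ρt)_A − Σ(ρt)_B) / ρ_m.
Σt_A = 23.5 km; Σt_B = 31.34 km; Σ(ρt)_A = 68240; Σ(ρt)_B = 84322.8 (in km·kg m⁻³).
e = (23.5 − 31.34) − (68240 − 84322.8) / 3350 = −3.04 km.

−3.04 km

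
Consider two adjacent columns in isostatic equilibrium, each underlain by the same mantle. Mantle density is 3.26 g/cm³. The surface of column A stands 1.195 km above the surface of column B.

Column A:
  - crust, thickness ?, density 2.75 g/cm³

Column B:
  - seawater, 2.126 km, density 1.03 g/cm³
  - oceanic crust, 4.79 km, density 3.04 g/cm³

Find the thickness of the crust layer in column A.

Take the compensation level at the base of the deeper column (depth z_c below the surface of column A) and equate Σ ρ_i t_i down to z_c; mantle fills any gap and the z_c terms cancel.
Column A: x×2.75 + (z_c − 0 − x)×3.26
Column B: 1.195×0 + 2.126×1.03 + 4.79×3.04 + (z_c − 1.195 − 6.916)×3.26
The z_c×3.26 term appears on both sides and cancels. Collect the known terms of each column as K = Σ(ρt)_known − 3.26 × (depth of known layers): K_A = 0 − 3.26×0 = 0; K_B = 16.75138 − 3.26×(1.195 + 6.916) = −9.69048.
Balance: K_A − x×(3.26 − 2.75) = K_B, so x = (K_A − K_B)/(3.26 − 2.75) = 9.69048/0.51 = 19 km.

19 km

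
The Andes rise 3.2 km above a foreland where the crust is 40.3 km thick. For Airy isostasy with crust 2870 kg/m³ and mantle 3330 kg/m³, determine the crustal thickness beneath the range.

Root depth r = h ρ_c / (ρ_m − ρ_c) = 3.2 km × 2870 / 460 = 19.97 km.
Total thickness = T + h + r = 40.3 km + 3.2 km + 19.97 km = 63.5 km.

63.5 km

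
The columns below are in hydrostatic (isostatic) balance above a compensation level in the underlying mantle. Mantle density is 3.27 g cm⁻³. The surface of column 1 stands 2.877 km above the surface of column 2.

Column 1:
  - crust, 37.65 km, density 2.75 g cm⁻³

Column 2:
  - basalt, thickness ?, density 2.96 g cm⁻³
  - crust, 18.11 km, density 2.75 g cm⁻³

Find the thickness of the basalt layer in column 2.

2.43 km

Take the compensation level at the base of the deeper column (depth z_c below the surface of column 1) and equate Σ ρ_i t_i down to z_c; mantle fills any gap and the z_c terms cancel.
Column 1: 37.65×2.75 + (z_c − 37.65)×3.27
Column 2: 2.877×0 + x×2.96 + 18.11×2.75 + (z_c − 2.877 − 18.11 − x)×3.27
The z_c×3.27 term appears on both sides and cancels. Collect the known terms of each column as K = Σ(ρt)_known − 3.27 × (depth of known layers): K_1 = 103.5375 − 3.27×37.65 = −19.578; K_2 = 49.8025 − 3.27×(2.877 + 18.11) = −18.82499.
Balance: K_1 = K_2 − x×(3.27 − 2.96), so x = (K_2 − K_1)/(3.27 − 2.96) = 0.75301/0.31 = 2.43 km.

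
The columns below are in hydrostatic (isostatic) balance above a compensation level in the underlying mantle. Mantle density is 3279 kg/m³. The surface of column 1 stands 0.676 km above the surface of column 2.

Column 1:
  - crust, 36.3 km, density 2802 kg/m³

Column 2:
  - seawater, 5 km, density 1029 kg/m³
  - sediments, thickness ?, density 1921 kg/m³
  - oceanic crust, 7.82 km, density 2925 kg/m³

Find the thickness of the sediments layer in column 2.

Take the compensation level at the base of the deeper column (depth z_c below the surface of column 1) and equate Σ ρ_i t_i down to z_c; mantle fills any gap and the z_c terms cancel.
Column 1: 36.3×2802 + (z_c − 36.3)×3279
Column 2: 0.676×0 + 5×1029 + x×1921 + 7.82×2925 + (z_c − 0.676 − 12.82 − x)×3279
The z_c×3279 term appears on both sides and cancels. Collect the known terms of each column as K = Σ(ρt)_known − 3279 × (depth of known layers): K_1 = 101712.6 − 3279×36.3 = −17315.1; K_2 = 28018.5 − 3279×(0.676 + 12.82) = −16234.884.
Balance: K_1 = K_2 − x×(3279 − 1921), so x = (K_2 − K_1)/(3279 − 1921) = 1080.22/1358 = 0.795 km.

0.795 km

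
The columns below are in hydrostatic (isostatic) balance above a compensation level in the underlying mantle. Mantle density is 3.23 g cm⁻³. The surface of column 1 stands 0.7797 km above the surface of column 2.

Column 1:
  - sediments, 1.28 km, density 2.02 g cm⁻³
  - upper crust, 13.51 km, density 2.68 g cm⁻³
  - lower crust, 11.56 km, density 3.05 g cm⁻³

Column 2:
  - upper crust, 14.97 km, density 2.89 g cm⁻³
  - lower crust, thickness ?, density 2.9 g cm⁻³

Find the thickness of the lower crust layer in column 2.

Take the compensation level at the base of the deeper column (depth z_c below the surface of column 1) and equate Σ ρ_i t_i down to z_c; mantle fills any gap and the z_c terms cancel.
Column 1: 1.28×2.02 + 13.51×2.68 + 11.56×3.05 + (z_c − 26.35)×3.23
Column 2: 0.7797×0 + 14.97×2.89 + x×2.9 + (z_c − 0.7797 − 14.97 − x)×3.23
The z_c×3.23 term appears on both sides and cancels. Collect the known terms of each column as K = Σ(ρt)_known − 3.23 × (depth of known layers): K_1 = 74.0504 − 3.23×26.35 = −11.0601; K_2 = 43.2633 − 3.23×(0.7797 + 14.97) = −7.608231.
Balance: K_1 = K_2 − x×(3.23 − 2.9), so x = (K_2 − K_1)/(3.23 − 2.9) = 3.45187/0.33 = 10.5 km.

10.5 km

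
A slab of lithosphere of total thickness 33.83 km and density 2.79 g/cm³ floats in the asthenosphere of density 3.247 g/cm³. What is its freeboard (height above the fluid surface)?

4.76 km

Floating equilibrium: submerged depth d = t ρ_obj/ρ_fluid = 33.83 km × 2.79/3.247 = 29.07 km.
Freeboard = t − d = 33.83 km − 29.07 km = 4.76 km.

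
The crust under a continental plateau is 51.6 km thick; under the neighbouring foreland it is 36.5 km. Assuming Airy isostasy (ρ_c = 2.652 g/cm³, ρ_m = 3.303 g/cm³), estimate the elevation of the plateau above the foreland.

Excess crust Δ = 51.6 km − 36.5 km = 15.1 km, split between elevation h and root r with h + r = Δ.
Airy balance ρ_c h = (ρ_m − ρ_c) r gives r = h ρ_c/(ρ_m − ρ_c), so h (1 + ρ_c/(ρ_m − ρ_c)) = Δ, i.e. h = Δ (ρ_m − ρ_c)/ρ_m.
h = 15.1 km × 0.651/3.303 = 2.98 km.

2.98 km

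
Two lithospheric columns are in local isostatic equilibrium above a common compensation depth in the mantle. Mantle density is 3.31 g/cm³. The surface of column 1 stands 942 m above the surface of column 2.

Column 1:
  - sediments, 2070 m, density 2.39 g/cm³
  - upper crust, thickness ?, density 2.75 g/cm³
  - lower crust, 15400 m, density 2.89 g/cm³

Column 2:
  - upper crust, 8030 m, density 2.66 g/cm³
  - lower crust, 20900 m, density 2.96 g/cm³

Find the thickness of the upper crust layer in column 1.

Take the compensation level at the base of the deeper column (depth z_c below the surface of column 1) and equate Σ ρ_i t_i down to z_c; mantle fills any gap and the z_c terms cancel.
Column 1: 2070×2.39 + x×2.75 + 15400×2.89 + (z_c − 17470 − x)×3.31
Column 2: 942×0 + 8030×2.66 + 20900×2.96 + (z_c − 942 − 28930)×3.31
The z_c×3.31 term appears on both sides and cancels. Collect the known terms of each column as K = Σ(ρt)_known − 3.31 × (depth of known layers): K_1 = 49453.3 − 3.31×17470 = −8372.4; K_2 = 83223.8 − 3.31×(942 + 28930) = −15652.52.
Balance: K_1 − x×(3.31 − 2.75) = K_2, so x = (K_1 − K_2)/(3.31 − 2.75) = 7280.12/0.56 = 13000 m.

13000 m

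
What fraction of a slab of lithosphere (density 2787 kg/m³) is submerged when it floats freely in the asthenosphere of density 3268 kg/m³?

Submerged fraction = ρ_obj/ρ_fluid = 2787/3268 = 0.853.

0.853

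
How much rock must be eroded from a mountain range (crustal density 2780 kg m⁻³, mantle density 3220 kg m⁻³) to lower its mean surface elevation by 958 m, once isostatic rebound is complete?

7010 m

Net drop Δ = e − u = e − e ρ_c/ρ_m = e (ρ_m − ρ_c)/ρ_m.
e = Δ ρ_m/(ρ_m − ρ_c) = 958 m × 3220/440 = 7010 m.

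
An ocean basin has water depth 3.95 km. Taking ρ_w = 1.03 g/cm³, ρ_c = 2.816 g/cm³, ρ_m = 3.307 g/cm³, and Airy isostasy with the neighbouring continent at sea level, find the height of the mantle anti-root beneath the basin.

Isostatic balance requires: replacing crust with seawater at the top is compensated by replacing crust with mantle at the base: d (ρ_c − ρ_w) = a (ρ_m − ρ_c).
a = d (ρ_c − ρ_w)/(ρ_m − ρ_c) = 3.95 km × 1.786/0.491 = 14.4 km.

14.4 km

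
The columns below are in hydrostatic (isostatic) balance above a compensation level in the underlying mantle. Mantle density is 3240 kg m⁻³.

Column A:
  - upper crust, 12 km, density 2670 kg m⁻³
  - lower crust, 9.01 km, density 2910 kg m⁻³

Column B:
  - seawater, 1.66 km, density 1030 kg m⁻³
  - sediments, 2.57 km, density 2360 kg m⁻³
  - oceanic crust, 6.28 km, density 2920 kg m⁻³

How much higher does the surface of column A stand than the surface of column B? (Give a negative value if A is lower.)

For any compensation level in the mantle, the mantle terms cancel and isostasy reduces to e = (Σt_A − Σt_B) − (Σ(ρt)_A − Σ(ρt)_B) / ρ_m.
Σt_A = 21.01 km; Σt_B = 10.51 km; Σ(ρt)_A = 58259.1; Σ(ρt)_B = 26112.6 (in km·kg m⁻³).
e = (21.01 − 10.51) − (58259.1 − 26112.6) / 3240 = 0.578 km.

0.578 km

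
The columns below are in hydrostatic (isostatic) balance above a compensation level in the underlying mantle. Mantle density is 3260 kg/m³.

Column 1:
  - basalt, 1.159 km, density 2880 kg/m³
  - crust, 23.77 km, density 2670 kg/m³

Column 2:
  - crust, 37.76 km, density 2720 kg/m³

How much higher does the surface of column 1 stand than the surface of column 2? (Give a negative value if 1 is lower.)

−1.82 km

For any compensation level in the mantle, the mantle terms cancel and isostasy reduces to e = (Σt_1 − Σt_2) − (Σ(ρt)_1 − Σ(ρt)_2) / ρ_m.
Σt_1 = 24.929 km; Σt_2 = 37.76 km; Σ(ρt)_1 = 66803.82; Σ(ρt)_2 = 102707.2 (in km·kg/m³).
e = (24.929 − 37.76) − (66803.82 − 102707.2) / 3260 = −1.82 km.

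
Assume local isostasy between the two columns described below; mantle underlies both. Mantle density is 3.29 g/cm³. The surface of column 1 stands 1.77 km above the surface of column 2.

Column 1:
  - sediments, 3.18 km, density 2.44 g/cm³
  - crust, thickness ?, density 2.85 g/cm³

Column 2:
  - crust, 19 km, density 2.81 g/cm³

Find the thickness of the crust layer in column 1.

27.8 km

Take the compensation level at the base of the deeper column (depth z_c below the surface of column 1) and equate Σ ρ_i t_i down to z_c; mantle fills any gap and the z_c terms cancel.
Column 1: 3.18×2.44 + x×2.85 + (z_c − 3.18 − x)×3.29
Column 2: 1.77×0 + 19×2.81 + (z_c − 1.77 − 19)×3.29
The z_c×3.29 term appears on both sides and cancels. Collect the known terms of each column as K = Σ(ρt)_known − 3.29 × (depth of known layers): K_1 = 7.7592 − 3.29×3.18 = −2.703; K_2 = 53.39 − 3.29×(1.77 + 19) = −14.9433.
Balance: K_1 − x×(3.29 − 2.85) = K_2, so x = (K_1 − K_2)/(3.29 − 2.85) = 12.2403/0.44 = 27.8 km.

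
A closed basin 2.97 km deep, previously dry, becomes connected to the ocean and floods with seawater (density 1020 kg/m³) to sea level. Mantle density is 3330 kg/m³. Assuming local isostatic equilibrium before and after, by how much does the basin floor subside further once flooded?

1.31 km

After flooding the water column is d + s deep. Its weight must equal the weight of mantle displaced by the extra subsidence s: (d + s) ρ_w = s ρ_m.
s = d ρ_w / (ρ_m − ρ_w) = 2.97 km × 1020/(3330 − 1020) = 1.31 km.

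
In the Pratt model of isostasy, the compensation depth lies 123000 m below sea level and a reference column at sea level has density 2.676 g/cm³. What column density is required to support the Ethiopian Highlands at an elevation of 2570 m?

Pratt balance: ρ_ref D = ρ (D + h).
ρ = ρ_ref D/(D + h) = 2.676 × 123000 m/(123000 m + 2570 m) = 2.62 g/cm³.

2.62 g/cm³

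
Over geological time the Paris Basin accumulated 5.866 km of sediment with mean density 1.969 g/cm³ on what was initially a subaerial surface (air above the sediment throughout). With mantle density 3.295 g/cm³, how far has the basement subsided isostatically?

Subaerial load: s = t ρ_sed / ρ_m = 5.866 km × 1.969/3.295 = 3.51 km.

3.51 km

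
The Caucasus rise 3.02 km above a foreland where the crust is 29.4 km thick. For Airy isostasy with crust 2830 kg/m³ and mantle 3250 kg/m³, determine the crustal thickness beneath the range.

Root depth r = h ρ_c / (ρ_m − ρ_c) = 3.02 km × 2830 / 420 = 20.35 km.
Total thickness = T + h + r = 29.4 km + 3.02 km + 20.35 km = 52.8 km.

52.8 km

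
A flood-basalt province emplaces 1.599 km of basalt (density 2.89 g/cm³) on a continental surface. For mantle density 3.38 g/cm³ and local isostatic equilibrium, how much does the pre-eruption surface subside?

1.37 km

Subaerial loading: s = t ρ_load / ρ_m.
s = 1.599 km × 2.89/3.38 = 1.37 km.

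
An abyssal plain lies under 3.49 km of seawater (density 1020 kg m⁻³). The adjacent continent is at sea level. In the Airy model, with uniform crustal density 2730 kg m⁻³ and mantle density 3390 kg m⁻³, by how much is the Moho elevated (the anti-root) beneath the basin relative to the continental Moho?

By Archimedes' principle applied to the lithosphere: replacing crust with seawater at the top is compensated by replacing crust with mantle at the base: d (ρ_c − ρ_w) = a (ρ_m − ρ_c).
a = d (ρ_c − ρ_w)/(ρ_m − ρ_c) = 3.49 km × 1710/660 = 9.04 km.

9.04 km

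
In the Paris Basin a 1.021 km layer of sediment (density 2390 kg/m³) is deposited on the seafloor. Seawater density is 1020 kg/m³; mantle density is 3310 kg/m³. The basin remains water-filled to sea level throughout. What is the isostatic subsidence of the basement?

0.611 km

Submarine loading: the sediment displaces seawater, and the subsidence is in turn flooded, so s (ρ_m − ρ_w) = t (ρ_sed − ρ_w).
s = 1.021 km × (2390 − 1020) / (3310 − 1020) = 0.611 km.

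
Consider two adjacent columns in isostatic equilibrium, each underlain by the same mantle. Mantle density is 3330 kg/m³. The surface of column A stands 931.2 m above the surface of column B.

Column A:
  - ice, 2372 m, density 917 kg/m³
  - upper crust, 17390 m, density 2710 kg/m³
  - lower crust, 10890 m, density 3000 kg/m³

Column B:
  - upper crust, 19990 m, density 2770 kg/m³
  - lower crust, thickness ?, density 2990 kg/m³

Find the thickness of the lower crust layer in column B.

17100 m

Take the compensation level at the base of the deeper column (depth z_c below the surface of column A) and equate Σ ρ_i t_i down to z_c; mantle fills any gap and the z_c terms cancel.
Column A: 2372×917 + 17390×2710 + 10890×3000 + (z_c − 30652)×3330
Column B: 931.2×0 + 19990×2770 + x×2990 + (z_c − 931.2 − 19990 − x)×3330
The z_c×3330 term appears on both sides and cancels. Collect the known terms of each column as K = Σ(ρt)_known − 3330 × (depth of known layers): K_A = 81972024 − 3330×30652 = −20099136; K_B = 55372300 − 3330×(931.2 + 19990) = −14295296.
Balance: K_A = K_B − x×(3330 − 2990), so x = (K_B − K_A)/(3330 − 2990) = 5803840/340 = 17100 m.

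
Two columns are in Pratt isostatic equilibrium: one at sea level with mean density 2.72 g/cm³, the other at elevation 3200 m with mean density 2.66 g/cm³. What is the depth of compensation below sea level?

ρ_ref D = ρ (D + h) → D (ρ_ref − ρ) = ρ h.
D = ρ h/(ρ_ref − ρ) = 2.66 × 3200 m/(2.72 − 2.66) = 142000 m.

142000 m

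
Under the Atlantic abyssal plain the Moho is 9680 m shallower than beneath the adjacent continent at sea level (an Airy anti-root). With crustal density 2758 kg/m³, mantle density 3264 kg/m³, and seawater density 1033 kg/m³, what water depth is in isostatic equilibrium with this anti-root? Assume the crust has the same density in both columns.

Replacing a thickness d of crust by seawater at the top must be balanced by replacing crust with mantle at the base: d (ρ_c − ρ_w) = a (ρ_m − ρ_c).
d = a (ρ_m − ρ_c)/(ρ_c − ρ_w) = 9680 m × 506/1725 = 2840 m.

2840 m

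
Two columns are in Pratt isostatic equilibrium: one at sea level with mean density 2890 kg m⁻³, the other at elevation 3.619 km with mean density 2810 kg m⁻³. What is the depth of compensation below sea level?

ρ_ref D = ρ (D + h) → D (ρ_ref − ρ) = ρ h.
D = ρ h/(ρ_ref − ρ) = 2810 × 3.619 km/(2890 − 2810) = 127 km.

127 km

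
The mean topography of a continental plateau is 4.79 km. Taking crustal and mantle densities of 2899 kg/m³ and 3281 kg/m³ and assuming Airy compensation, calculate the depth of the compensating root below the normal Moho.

36.4 km

By Archimedes' principle applied to the lithosphere: the weight of the topography is balanced by the buoyancy of the root, ρ_c h = (ρ_m − ρ_c) r.
r = h · ρ_c / (ρ_m − ρ_c) = 4.79 km × 2899 / (3281 − 2899) = 36.4 km.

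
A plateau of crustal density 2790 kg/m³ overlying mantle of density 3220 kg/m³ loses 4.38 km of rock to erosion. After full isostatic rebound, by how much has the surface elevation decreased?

Rebound u = e ρ_c/ρ_m = 4.38 km × 2790/3220 = 3.795 km.
Net surface drop = e − u = 4.38 km − 3.795 km = e (ρ_m − ρ_c)/ρ_m = 0.585 km.

0.585 km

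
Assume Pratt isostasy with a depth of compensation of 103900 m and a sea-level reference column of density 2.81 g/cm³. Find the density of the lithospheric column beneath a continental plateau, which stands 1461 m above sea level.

Pratt balance: ρ_ref D = ρ (D + h).
ρ = ρ_ref D/(D + h) = 2.81 × 103900 m/(103900 m + 1461 m) = 2.77 g/cm³.

2.77 g/cm³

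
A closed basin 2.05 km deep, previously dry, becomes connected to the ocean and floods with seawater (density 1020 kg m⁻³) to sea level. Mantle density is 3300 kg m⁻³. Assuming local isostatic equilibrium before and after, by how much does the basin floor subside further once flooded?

After flooding the water column is d + s deep. Its weight must equal the weight of mantle displaced by the extra subsidence s: (d + s) ρ_w = s ρ_m.
s = d ρ_w / (ρ_m − ρ_w) = 2.05 km × 1020/(3300 − 1020) = 0.917 km.

0.917 km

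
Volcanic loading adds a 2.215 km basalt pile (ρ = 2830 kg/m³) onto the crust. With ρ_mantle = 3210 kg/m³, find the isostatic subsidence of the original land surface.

Subaerial loading: s = t ρ_load / ρ_m.
s = 2.215 km × 2830/3210 = 1.95 km.

1.95 km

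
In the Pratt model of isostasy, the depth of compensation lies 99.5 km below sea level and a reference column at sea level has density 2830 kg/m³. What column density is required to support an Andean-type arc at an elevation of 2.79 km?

Pratt balance: ρ_ref D = ρ (D + h).
ρ = ρ_ref D/(D + h) = 2830 × 99.5 km/(99.5 km + 2.79 km) = 2750 kg/m³.

2750 kg/m³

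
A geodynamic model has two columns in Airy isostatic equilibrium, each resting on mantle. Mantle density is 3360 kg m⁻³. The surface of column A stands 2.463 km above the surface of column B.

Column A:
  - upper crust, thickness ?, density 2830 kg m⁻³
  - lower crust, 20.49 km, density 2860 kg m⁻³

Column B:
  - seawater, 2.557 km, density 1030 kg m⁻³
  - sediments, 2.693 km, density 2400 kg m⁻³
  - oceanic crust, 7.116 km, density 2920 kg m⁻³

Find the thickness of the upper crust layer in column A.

Take the compensation level at the base of the deeper column (depth z_c below the surface of column A) and equate Σ ρ_i t_i down to z_c; mantle fills any gap and the z_c terms cancel.
Column A: x×2830 + 20.49×2860 + (z_c − 20.49 − x)×3360
Column B: 2.463×0 + 2.557×1030 + 2.693×2400 + 7.116×2920 + (z_c − 2.463 − 12.366)×3360
The z_c×3360 term appears on both sides and cancels. Collect the known terms of each column as K = Σ(ρt)_known − 3360 × (depth of known layers): K_A = 58601.4 − 3360×20.49 = −10245; K_B = 29875.63 − 3360×(2.463 + 12.366) = −19949.81.
Balance: K_A − x×(3360 − 2830) = K_B, so x = (K_A − K_B)/(3360 − 2830) = 9704.81/530 = 18.3 km.

18.3 km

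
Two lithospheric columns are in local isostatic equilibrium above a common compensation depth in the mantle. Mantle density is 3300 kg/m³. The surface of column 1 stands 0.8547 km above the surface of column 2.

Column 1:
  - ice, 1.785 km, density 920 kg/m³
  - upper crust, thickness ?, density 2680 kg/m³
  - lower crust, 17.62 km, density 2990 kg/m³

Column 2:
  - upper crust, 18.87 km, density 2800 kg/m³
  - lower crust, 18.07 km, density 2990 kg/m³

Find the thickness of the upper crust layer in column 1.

13.1 km

Take the compensation level at the base of the deeper column (depth z_c below the surface of column 1) and equate Σ ρ_i t_i down to z_c; mantle fills any gap and the z_c terms cancel.
Column 1: 1.785×920 + x×2680 + 17.62×2990 + (z_c − 19.405 − x)×3300
Column 2: 0.8547×0 + 18.87×2800 + 18.07×2990 + (z_c − 0.8547 − 36.94)×3300
The z_c×3300 term appears on both sides and cancels. Collect the known terms of each column as K = Σ(ρt)_known − 3300 × (depth of known layers): K_1 = 54326 − 3300×19.405 = −9710.5; K_2 = 106865.3 − 3300×(0.8547 + 36.94) = −17857.21.
Balance: K_1 − x×(3300 − 2680) = K_2, so x = (K_1 − K_2)/(3300 − 2680) = 8146.71/620 = 13.1 km.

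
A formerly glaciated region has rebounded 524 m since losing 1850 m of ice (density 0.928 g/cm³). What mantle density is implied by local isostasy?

3.28 g/cm³

ρ_m = ρ_ice t / u = 0.928 × 1850 m/524 m = 3.28 g/cm³.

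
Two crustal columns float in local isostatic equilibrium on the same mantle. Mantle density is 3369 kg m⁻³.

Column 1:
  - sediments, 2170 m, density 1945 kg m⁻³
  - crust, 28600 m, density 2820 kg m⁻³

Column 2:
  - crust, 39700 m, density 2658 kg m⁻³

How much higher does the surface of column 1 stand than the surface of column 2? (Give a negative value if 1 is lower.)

For any compensation level in the mantle, the mantle terms cancel and isostasy reduces to e = (Σt_1 − Σt_2) − (Σ(ρt)_1 − Σ(ρt)_2) / ρ_m.
Σt_1 = 30770 m; Σt_2 = 39700 m; Σ(ρt)_1 = 84872650; Σ(ρt)_2 = 105522600 (in m·kg m⁻³).
e = (30770 − 39700) − (84872650 − 105522600) / 3369 = −2800 m.

−2800 m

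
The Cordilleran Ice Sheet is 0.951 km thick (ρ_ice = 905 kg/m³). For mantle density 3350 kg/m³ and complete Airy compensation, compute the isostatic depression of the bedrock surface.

For local isostatic compensation: the ice load ρ_ice t is balanced by mantle displaced below, ρ_m s.
s = t ρ_ice / ρ_m = 0.951 km × 905/3350 = 0.257 km.

0.257 km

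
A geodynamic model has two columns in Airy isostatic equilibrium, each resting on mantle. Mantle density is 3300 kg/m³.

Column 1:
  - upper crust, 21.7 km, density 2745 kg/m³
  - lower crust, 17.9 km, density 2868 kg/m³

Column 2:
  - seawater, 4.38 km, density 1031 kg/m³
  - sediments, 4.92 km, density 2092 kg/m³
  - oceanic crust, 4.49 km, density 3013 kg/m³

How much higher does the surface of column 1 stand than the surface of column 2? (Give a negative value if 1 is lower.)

For any compensation level in the mantle, the mantle terms cancel and isostasy reduces to e = (Σt_1 − Σt_2) − (Σ(ρt)_1 − Σ(ρt)_2) / ρ_m.
Σt_1 = 39.6 km; Σt_2 = 13.79 km; Σ(ρt)_1 = 110903.7; Σ(ρt)_2 = 28336.79 (in km·kg/m³).
e = (39.6 − 13.79) − (110903.7 − 28336.79) / 3300 = 0.79 km.

0.79 km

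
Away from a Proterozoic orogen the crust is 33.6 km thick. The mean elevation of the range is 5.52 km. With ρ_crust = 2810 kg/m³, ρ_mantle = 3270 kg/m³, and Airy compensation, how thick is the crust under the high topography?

Root depth r = h ρ_c / (ρ_m − ρ_c) = 5.52 km × 2810 / 460 = 33.72 km.
Total thickness = T + h + r = 33.6 km + 5.52 km + 33.72 km = 72.8 km.

72.8 km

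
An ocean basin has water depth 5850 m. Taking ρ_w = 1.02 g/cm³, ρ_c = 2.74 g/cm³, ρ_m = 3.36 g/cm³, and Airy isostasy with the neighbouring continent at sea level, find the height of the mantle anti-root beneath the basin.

16200 m

In Airy isostatic equilibrium: replacing crust with seawater at the top is compensated by replacing crust with mantle at the base: d (ρ_c − ρ_w) = a (ρ_m − ρ_c).
a = d (ρ_c − ρ_w)/(ρ_m − ρ_c) = 5850 m × 1.72/0.62 = 16200 m.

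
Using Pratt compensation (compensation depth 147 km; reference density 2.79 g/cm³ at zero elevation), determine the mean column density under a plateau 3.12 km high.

Pratt balance: ρ_ref D = ρ (D + h).
ρ = ρ_ref D/(D + h) = 2.79 × 147 km/(147 km + 3.12 km) = 2.73 g/cm³.

2.73 g/cm³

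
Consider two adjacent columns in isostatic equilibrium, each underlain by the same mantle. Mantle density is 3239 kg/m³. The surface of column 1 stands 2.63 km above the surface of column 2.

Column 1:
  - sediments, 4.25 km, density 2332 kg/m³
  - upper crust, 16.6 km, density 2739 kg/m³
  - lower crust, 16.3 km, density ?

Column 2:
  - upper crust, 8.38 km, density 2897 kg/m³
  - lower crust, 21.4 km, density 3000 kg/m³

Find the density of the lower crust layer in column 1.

Take the compensation level at the base of the deeper column (depth z_c below the surface of column 1) and equate Σ ρ_i t_i down to z_c; mantle fills any gap and the z_c terms cancel.
Column 1: 4.25×2332 + 16.6×2739 + 16.3×ρ + (z_c − 37.15)×3239
Column 2: 2.63×0 + 8.38×2897 + 21.4×3000 + (z_c − 2.63 − 29.78)×3239
The z_c×3239 term appears on both sides and cancels. Collect the known terms of each column as K = Σ(ρt)_known − 3239 × (depth of known layers): K_1 = 55378.4 − 3239×37.15 = −64950.45; K_2 = 88476.86 − 3239×(2.63 + 29.78) = −16499.13.
Balance: K_1 + 16.3×ρ = K_2, so ρ = (K_2 − K_1)/16.3 = 48451.3/16.3 = 2970 kg/m³.

2970 kg/m³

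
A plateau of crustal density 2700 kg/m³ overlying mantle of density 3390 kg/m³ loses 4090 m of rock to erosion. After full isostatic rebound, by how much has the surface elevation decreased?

832 m

Rebound u = e ρ_c/ρ_m = 4090 m × 2700/3390 = 3258 m.
Net surface drop = e − u = 4090 m − 3258 m = e (ρ_m − ρ_c)/ρ_m = 832 m.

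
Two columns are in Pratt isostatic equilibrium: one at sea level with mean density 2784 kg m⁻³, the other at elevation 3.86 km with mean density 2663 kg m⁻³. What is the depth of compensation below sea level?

85 km

ρ_ref D = ρ (D + h) → D (ρ_ref − ρ) = ρ h.
D = ρ h/(ρ_ref − ρ) = 2663 × 3.86 km/(2784 − 2663) = 85 km.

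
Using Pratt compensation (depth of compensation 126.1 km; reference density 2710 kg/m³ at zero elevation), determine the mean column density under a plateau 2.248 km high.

2660 kg/m³

Pratt balance: ρ_ref D = ρ (D + h).
ρ = ρ_ref D/(D + h) = 2710 × 126.1 km/(126.1 km + 2.248 km) = 2660 kg/m³.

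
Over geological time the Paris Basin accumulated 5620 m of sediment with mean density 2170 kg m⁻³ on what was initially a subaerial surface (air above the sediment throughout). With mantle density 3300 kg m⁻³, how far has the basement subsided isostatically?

Subaerial load: s = t ρ_sed / ρ_m = 5620 m × 2170/3300 = 3700 m.

3700 m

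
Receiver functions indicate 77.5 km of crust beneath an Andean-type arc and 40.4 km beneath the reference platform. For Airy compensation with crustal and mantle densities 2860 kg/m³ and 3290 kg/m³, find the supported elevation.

4.85 km

Excess crust Δ = 77.5 km − 40.4 km = 37.1 km, split between elevation h and root r with h + r = Δ.
Airy balance ρ_c h = (ρ_m − ρ_c) r gives r = h ρ_c/(ρ_m − ρ_c), so h (1 + ρ_c/(ρ_m − ρ_c)) = Δ, i.e. h = Δ (ρ_m − ρ_c)/ρ_m.
h = 37.1 km × 430/3290 = 4.85 km.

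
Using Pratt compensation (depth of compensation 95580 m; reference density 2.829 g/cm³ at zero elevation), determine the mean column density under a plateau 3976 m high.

Pratt balance: ρ_ref D = ρ (D + h).
ρ = ρ_ref D/(D + h) = 2.829 × 95580 m/(95580 m + 3976 m) = 2.72 g/cm³.

2.72 g/cm³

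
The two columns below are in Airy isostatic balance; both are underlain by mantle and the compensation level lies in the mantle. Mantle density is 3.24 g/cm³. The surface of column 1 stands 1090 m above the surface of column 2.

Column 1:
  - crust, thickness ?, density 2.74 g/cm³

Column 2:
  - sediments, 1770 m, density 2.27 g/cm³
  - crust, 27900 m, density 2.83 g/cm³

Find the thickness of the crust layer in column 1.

33400 m

Take the compensation level at the base of the deeper column (depth z_c below the surface of column 1) and equate Σ ρ_i t_i down to z_c; mantle fills any gap and the z_c terms cancel.
Column 1: x×2.74 + (z_c − 0 − x)×3.24
Column 2: 1090×0 + 1770×2.27 + 27900×2.83 + (z_c − 1090 − 29670)×3.24
The z_c×3.24 term appears on both sides and cancels. Collect the known terms of each column as K = Σ(ρt)_known − 3.24 × (depth of known layers): K_1 = 0 − 3.24×0 = 0; K_2 = 82974.9 − 3.24×(1090 + 29670) = −16687.5.
Balance: K_1 − x×(3.24 − 2.74) = K_2, so x = (K_1 − K_2)/(3.24 − 2.74) = 16687.5/0.5 = 33400 m.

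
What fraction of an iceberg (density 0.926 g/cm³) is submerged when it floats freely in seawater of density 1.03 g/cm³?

Submerged fraction = ρ_obj/ρ_fluid = 0.926/1.03 = 0.899.

0.899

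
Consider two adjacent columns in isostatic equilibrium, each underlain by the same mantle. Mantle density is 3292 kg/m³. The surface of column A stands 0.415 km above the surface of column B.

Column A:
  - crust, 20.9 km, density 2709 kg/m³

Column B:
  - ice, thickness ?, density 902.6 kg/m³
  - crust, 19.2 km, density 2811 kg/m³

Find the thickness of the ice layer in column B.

0.663 km

Take the compensation level at the base of the deeper column (depth z_c below the surface of column A) and equate Σ ρ_i t_i down to z_c; mantle fills any gap and the z_c terms cancel.
Column A: 20.9×2709 + (z_c − 20.9)×3292
Column B: 0.415×0 + x×902.6 + 19.2×2811 + (z_c − 0.415 − 19.2 − x)×3292
The z_c×3292 term appears on both sides and cancels. Collect the known terms of each column as K = Σ(ρt)_known − 3292 × (depth of known layers): K_A = 56618.1 − 3292×20.9 = −12184.7; K_B = 53971.2 − 3292×(0.415 + 19.2) = −10601.38.
Balance: K_A = K_B − x×(3292 − 902.6), so x = (K_B − K_A)/(3292 − 902.6) = 1583.32/2389.4 = 0.663 km.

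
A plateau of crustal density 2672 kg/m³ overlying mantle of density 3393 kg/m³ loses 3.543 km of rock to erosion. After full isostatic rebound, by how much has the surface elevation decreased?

0.753 km

Rebound u = e ρ_c/ρ_m = 3.543 km × 2672/3393 = 2.79 km.
Net surface drop = e − u = 3.543 km − 2.79 km = e (ρ_m − ρ_c)/ρ_m = 0.753 km.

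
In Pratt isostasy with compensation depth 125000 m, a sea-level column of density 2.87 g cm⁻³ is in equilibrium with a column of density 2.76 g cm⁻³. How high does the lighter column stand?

4980 m

ρ_ref D = ρ (D + h) → h = D (ρ_ref − ρ)/ρ.
h = 125000 m × (2.87 − 2.76)/2.76 = 4980 m.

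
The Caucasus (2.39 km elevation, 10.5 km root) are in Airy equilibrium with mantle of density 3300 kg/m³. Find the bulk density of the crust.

2690 kg/m³

ρ_c h = (ρ_m − ρ_c) r → ρ_c (h + r) = ρ_m r → ρ_c = ρ_m r / (h + r).
ρ_c = 3300 × 10.5 km / (2.39 km + 10.5 km) = 2690 kg/m³.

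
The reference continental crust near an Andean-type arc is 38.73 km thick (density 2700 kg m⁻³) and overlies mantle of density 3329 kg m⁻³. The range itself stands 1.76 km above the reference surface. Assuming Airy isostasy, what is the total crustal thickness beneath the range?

Root depth r = h ρ_c / (ρ_m − ρ_c) = 1.76 km × 2700 / 629 = 7.555 km.
Total thickness = T + h + r = 38.73 km + 1.76 km + 7.555 km = 48 km.

48 km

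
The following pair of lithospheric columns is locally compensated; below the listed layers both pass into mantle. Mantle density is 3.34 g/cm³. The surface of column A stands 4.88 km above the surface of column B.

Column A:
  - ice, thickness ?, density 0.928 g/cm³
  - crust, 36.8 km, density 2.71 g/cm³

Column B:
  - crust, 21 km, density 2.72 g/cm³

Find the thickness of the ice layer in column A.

Take the compensation level at the base of the deeper column (depth z_c below the surface of column A) and equate Σ ρ_i t_i down to z_c; mantle fills any gap and the z_c terms cancel.
Column A: x×0.928 + 36.8×2.71 + (z_c − 36.8 − x)×3.34
Column B: 4.88×0 + 21×2.72 + (z_c − 4.88 − 21)×3.34
The z_c×3.34 term appears on both sides and cancels. Collect the known terms of each column as K = Σ(ρt)_known − 3.34 × (depth of known layers): K_A = 99.728 − 3.34×36.8 = −23.184; K_B = 57.12 − 3.34×(4.88 + 21) = −29.3192.
Balance: K_A − x×(3.34 − 0.928) = K_B, so x = (K_A − K_B)/(3.34 − 0.928) = 6.1352/2.412 = 2.54 km.

2.54 km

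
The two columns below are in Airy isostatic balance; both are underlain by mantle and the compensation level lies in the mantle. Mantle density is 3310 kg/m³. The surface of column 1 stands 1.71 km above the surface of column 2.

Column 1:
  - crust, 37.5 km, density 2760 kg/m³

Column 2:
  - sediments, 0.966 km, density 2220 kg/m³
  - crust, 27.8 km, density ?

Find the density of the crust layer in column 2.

Take the compensation level at the base of the deeper column (depth z_c below the surface of column 1) and equate Σ ρ_i t_i down to z_c; mantle fills any gap and the z_c terms cancel.
Column 1: 37.5×2760 + (z_c − 37.5)×3310
Column 2: 1.71×0 + 0.966×2220 + 27.8×ρ + (z_c − 1.71 − 28.766)×3310
The z_c×3310 term appears on both sides and cancels. Collect the known terms of each column as K = Σ(ρt)_known − 3310 × (depth of known layers): K_1 = 103500 − 3310×37.5 = −20625; K_2 = 2144.52 − 3310×(1.71 + 28.766) = −98731.04.
Balance: K_1 = K_2 + 27.8×ρ, so ρ = (K_1 − K_2)/27.8 = 78106/27.8 = 2810 kg/m³.

2810 kg/m³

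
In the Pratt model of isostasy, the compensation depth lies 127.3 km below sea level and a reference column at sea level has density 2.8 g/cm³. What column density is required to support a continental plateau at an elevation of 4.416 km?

Pratt balance: ρ_ref D = ρ (D + h).
ρ = ρ_ref D/(D + h) = 2.8 × 127.3 km/(127.3 km + 4.416 km) = 2.71 g/cm³.

2.71 g/cm³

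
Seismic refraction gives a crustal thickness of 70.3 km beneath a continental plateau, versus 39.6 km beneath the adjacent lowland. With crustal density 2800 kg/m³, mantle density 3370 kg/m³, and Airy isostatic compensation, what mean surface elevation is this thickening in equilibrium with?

Excess crust Δ = 70.3 km − 39.6 km = 30.7 km, split between elevation h and root r with h + r = Δ.
Airy balance ρ_c h = (ρ_m − ρ_c) r gives r = h ρ_c/(ρ_m − ρ_c), so h (1 + ρ_c/(ρ_m − ρ_c)) = Δ, i.e. h = Δ (ρ_m − ρ_c)/ρ_m.
h = 30.7 km × 570/3370 = 5.19 km.

5.19 km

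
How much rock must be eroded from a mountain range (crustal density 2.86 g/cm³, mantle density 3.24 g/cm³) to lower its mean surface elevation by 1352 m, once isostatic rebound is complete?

Net drop Δ = e − u = e − e ρ_c/ρ_m = e (ρ_m − ρ_c)/ρ_m.
e = Δ ρ_m/(ρ_m − ρ_c) = 1352 m × 3.24/0.38 = 11500 m.

11500 m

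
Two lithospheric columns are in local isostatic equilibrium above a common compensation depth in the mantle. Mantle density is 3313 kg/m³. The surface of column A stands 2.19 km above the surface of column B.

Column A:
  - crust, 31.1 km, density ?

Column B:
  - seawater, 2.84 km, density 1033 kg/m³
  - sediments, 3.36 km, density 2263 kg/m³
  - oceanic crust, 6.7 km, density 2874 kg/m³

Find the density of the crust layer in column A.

2660 kg/m³

Take the compensation level at the base of the deeper column (depth z_c below the surface of column A) and equate Σ ρ_i t_i down to z_c; mantle fills any gap and the z_c terms cancel.
Column A: 31.1×ρ + (z_c − 31.1)×3313
Column B: 2.19×0 + 2.84×1033 + 3.36×2263 + 6.7×2874 + (z_c − 2.19 − 12.9)×3313
The z_c×3313 term appears on both sides and cancels. Collect the known terms of each column as K = Σ(ρt)_known − 3313 × (depth of known layers): K_A = 0 − 3313×31.1 = −103034.3; K_B = 29793.2 − 3313×(2.19 + 12.9) = −20199.97.
Balance: K_A + 31.1×ρ = K_B, so ρ = (K_B − K_A)/31.1 = 82834.3/31.1 = 2660 kg/m³.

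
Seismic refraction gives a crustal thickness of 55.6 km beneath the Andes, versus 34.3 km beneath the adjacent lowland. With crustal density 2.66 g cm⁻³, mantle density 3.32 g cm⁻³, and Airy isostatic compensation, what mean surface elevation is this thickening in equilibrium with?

4.23 km

Excess crust Δ = 55.6 km − 34.3 km = 21.3 km, split between elevation h and root r with h + r = Δ.
Airy balance ρ_c h = (ρ_m − ρ_c) r gives r = h ρ_c/(ρ_m − ρ_c), so h (1 + ρ_c/(ρ_m − ρ_c)) = Δ, i.e. h = Δ (ρ_m − ρ_c)/ρ_m.
h = 21.3 km × 0.66/3.32 = 4.23 km.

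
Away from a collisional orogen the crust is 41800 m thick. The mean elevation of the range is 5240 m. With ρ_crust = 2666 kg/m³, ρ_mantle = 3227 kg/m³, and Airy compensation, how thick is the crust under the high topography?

71900 m

Root depth r = h ρ_c / (ρ_m − ρ_c) = 5240 m × 2666 / 561 = 24900 m.
Total thickness = T + h + r = 41800 m + 5240 m + 24900 m = 71900 m.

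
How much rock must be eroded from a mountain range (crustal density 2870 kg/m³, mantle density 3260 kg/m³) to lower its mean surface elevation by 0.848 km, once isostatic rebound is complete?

7.09 km

Net drop Δ = e − u = e − e ρ_c/ρ_m = e (ρ_m − ρ_c)/ρ_m.
e = Δ ρ_m/(ρ_m − ρ_c) = 0.848 km × 3260/390 = 7.09 km.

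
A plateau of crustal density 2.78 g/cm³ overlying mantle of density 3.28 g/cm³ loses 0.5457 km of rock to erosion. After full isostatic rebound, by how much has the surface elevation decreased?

Rebound u = e ρ_c/ρ_m = 0.5457 km × 2.78/3.28 = 0.4625 km.
Net surface drop = e − u = 0.5457 km − 0.4625 km = e (ρ_m − ρ_c)/ρ_m = 0.0832 km.

0.0832 km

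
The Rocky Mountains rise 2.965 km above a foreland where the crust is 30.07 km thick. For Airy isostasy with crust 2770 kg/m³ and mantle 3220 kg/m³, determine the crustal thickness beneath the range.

Root depth r = h ρ_c / (ρ_m − ρ_c) = 2.965 km × 2770 / 450 = 18.25 km.
Total thickness = T + h + r = 30.07 km + 2.965 km + 18.25 km = 51.3 km.

51.3 km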